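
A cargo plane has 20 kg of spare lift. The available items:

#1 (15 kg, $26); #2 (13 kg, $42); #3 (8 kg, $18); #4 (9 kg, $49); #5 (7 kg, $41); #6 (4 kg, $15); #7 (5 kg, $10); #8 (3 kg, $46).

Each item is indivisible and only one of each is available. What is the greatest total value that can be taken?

Check high-value combinations within 20 kg:
- #4+#5+#8: weight 9+7+3=19, value 49+41+46=136
- #3+#4+#8: weight 8+9+3=20, value 18+49+46=113
- #5+#6+#7+#8: weight 7+4+5+3=19, value 41+15+10+46=112
- #4+#6+#8: weight 9+4+3=16, value 49+15+46=110
Best: $136.

$136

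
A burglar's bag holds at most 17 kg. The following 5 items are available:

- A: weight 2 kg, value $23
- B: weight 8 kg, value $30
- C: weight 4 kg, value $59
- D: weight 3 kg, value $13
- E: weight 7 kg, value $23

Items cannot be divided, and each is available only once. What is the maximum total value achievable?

Check high-value combinations within 17 kg:
- A+B+C+D: weight 2+8+4+3=17, value 23+30+59+13=125
- A+C+D+E: weight 2+4+3+7=16, value 23+59+13+23=118
- A+B+C: weight 2+8+4=14, value 23+30+59=112
- A+C+E: weight 2+4+7=13, value 23+59+23=105
- B+C+D: weight 8+4+3=15, value 30+59+13=102
Best: $125.

$125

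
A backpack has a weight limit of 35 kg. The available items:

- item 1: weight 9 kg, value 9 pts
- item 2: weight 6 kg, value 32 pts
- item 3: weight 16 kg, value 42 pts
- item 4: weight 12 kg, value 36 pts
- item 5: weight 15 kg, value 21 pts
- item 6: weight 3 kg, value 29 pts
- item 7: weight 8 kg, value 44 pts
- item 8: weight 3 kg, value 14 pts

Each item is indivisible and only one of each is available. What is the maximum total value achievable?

155 pts

Check high-value combinations within 35 kg:
- item 2+item 4+item 6+item 7+item 8: weight 6+12+3+8+3=32, value 32+36+29+44+14=155
- item 2+item 3+item 6+item 7: weight 6+16+3+8=33, value 32+42+29+44=147
- item 2+item 4+item 6+item 7: weight 6+12+3+8=29, value 32+36+29+44=141
- item 2+item 5+item 6+item 7+item 8: weight 6+15+3+8+3=35, value 32+21+29+44+14=140
- item 2+item 3+item 7+item 8: weight 6+16+8+3=33, value 32+42+44+14=132
Best: 155 pts.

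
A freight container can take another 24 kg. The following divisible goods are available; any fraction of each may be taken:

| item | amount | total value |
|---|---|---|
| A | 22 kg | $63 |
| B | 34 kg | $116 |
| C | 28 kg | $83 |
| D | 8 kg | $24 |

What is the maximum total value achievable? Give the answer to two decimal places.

81.88

Take in order of value per unit:
- B (116/34 per unit): 24 of 34 → value 24×116/34 = 81.8824, running total 81.88
Total 81.88.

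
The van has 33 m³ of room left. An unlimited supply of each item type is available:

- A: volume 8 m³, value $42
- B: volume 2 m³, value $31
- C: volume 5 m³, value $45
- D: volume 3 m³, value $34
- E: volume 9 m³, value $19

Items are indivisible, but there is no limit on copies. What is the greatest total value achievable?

$499

Best value-per-unit is B at 31/2; filling with it alone gives 16×31 = 496.
Optimal mix: 15×B + 1×D → volume 33, value 499.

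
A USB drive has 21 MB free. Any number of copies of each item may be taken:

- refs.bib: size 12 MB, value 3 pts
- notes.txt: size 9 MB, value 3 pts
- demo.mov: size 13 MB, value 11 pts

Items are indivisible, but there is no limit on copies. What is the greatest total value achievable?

11 pts

Best value-per-unit is demo.mov at 11/13, and filling with it alone uses size 1×13=13. No mix of the others beats 1×11 = 11.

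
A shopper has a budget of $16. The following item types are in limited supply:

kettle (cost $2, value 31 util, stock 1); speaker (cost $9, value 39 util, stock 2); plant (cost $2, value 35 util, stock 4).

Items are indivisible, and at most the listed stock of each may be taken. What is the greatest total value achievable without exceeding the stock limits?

171 util

Top feasible selections:
- 1×kettle + 4×plant: cost 10, value 171
- 1×speaker + 3×plant: cost 15, value 144
- 4×plant: cost 8, value 140
- 1×kettle + 1×speaker + 2×plant: cost 15, value 140
Best: 171 util.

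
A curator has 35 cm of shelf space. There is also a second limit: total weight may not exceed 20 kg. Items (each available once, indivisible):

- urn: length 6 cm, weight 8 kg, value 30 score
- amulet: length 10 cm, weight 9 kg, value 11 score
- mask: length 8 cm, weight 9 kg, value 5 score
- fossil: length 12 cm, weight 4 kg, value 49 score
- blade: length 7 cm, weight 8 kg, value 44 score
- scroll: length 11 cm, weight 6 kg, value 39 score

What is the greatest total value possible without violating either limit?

Feasible sets respecting both limits:
- fossil+blade+scroll: length 30, weight 18, value 132
- urn+fossil+blade: length 25, weight 20, value 123
- urn+fossil+scroll: length 29, weight 18, value 118
Best: 132 score.

132 score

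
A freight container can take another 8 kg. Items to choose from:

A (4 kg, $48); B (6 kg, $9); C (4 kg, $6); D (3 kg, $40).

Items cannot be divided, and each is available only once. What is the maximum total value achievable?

Check high-value combinations within 8 kg:
- A+D: weight 4+3=7, value 48+40=88
- A+C: weight 4+4=8, value 48+6=54
- A: weight 4, value 48
Best: $88.

$88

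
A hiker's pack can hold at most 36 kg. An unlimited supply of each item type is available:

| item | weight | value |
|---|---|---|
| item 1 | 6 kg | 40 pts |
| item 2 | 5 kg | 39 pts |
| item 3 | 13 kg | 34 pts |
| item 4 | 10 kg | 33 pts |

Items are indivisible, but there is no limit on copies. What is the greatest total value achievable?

274 pts

Best value-per-unit is item 2 at 39/5; filling with it alone gives 7×39 = 273.
Optimal mix: 1×item 1 + 6×item 2 → weight 36, value 274.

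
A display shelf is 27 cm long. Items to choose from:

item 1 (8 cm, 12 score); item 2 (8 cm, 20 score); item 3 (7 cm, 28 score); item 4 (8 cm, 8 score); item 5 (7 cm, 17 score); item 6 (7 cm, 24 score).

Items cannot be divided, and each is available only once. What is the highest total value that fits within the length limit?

Check high-value combinations within 27 cm:
- item 2+item 3+item 6: length 8+7+7=22, value 20+28+24=72
- item 3+item 5+item 6: length 7+7+7=21, value 28+17+24=69
- item 2+item 3+item 5: length 8+7+7=22, value 20+28+17=65
Best: 72 score.

72 score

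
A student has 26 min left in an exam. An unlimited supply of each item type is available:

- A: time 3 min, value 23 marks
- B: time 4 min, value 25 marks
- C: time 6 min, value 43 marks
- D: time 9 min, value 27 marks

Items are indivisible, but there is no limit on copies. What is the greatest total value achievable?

Best value-per-unit is A at 23/3; filling with it alone gives 8×23 = 184.
Optimal mix: 6×A + 2×B → time 26, value 188.

188 marks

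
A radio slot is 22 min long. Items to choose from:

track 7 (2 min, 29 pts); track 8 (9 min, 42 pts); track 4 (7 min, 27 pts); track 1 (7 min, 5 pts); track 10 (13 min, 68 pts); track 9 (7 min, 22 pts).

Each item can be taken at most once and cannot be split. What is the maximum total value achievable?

124 pts

Check high-value combinations within 22 min:
- track 7+track 4+track 10: duration 2+7+13=22, value 29+27+68=124
- track 7+track 10+track 9: duration 2+13+7=22, value 29+68+22=119
- track 8+track 10: duration 9+13=22, value 42+68=110
Best: 124 pts.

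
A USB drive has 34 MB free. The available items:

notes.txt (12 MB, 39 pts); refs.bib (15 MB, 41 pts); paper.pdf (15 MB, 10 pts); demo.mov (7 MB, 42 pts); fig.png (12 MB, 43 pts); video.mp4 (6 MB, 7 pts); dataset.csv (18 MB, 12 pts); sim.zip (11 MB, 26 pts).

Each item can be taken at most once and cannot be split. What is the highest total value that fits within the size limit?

Check high-value combinations within 34 MB:
- refs.bib+demo.mov+fig.png: size 15+7+12=34, value 41+42+43=126
- notes.txt+demo.mov+fig.png: size 12+7+12=31, value 39+42+43=124
- notes.txt+refs.bib+demo.mov: size 12+15+7=34, value 39+41+42=122
- demo.mov+fig.png+sim.zip: size 7+12+11=30, value 42+43+26=111
- refs.bib+demo.mov+sim.zip: size 15+7+11=33, value 41+42+26=109
Best: 126 pts.

126 pts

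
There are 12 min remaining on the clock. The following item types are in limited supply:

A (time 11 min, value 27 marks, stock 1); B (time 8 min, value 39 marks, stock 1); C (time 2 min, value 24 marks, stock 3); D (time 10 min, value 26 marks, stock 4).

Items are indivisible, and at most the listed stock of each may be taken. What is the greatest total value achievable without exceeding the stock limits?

Best selections within time 12 and stock limits:
- 1×B + 2×C: time 12, value 87
- 3×C: time 6, value 72
- 1×B + 1×C: time 10, value 63
- 1×C + 1×D: time 12, value 50
Best: 87 marks.

87 marks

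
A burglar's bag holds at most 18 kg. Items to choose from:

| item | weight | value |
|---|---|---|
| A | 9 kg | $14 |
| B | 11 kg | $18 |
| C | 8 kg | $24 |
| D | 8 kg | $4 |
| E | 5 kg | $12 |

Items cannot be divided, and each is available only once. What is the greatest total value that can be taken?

Check high-value combinations within 18 kg:
- A+C: weight 9+8=17, value 14+24=38
- C+E: weight 8+5=13, value 24+12=36
- B+E: weight 11+5=16, value 18+12=30
- C+D: weight 8+8=16, value 24+4=28
Best: $38.

$38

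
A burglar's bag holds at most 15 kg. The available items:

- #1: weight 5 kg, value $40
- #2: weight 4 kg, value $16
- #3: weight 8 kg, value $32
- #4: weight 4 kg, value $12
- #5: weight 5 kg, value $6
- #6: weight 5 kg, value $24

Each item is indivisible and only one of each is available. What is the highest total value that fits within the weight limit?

Check high-value combinations within 15 kg:
- #1+#2+#6: weight 5+4+5=14, value 40+16+24=80
- #1+#4+#6: weight 5+4+5=14, value 40+12+24=76
- #1+#3: weight 5+8=13, value 40+32=72
Best: $80.

$80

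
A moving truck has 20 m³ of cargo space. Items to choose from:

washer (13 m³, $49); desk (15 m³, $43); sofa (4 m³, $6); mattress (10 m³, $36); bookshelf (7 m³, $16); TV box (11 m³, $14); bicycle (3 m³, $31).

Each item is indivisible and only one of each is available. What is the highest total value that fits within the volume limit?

$86

Check high-value combinations within 20 m³:
- washer+sofa+bicycle: volume 13+4+3=20, value 49+6+31=86
- mattress+bookshelf+bicycle: volume 10+7+3=20, value 36+16+31=83
- washer+bicycle: volume 13+3=16, value 49+31=80
Best: $86.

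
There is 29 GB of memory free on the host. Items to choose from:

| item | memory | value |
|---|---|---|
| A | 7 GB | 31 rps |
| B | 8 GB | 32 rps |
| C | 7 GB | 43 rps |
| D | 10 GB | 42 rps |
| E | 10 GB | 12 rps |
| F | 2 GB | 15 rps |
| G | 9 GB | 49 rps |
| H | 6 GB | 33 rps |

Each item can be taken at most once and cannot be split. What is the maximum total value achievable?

Check high-value combinations within 29 GB:
- A+C+G+H: memory 7+7+9+6=29, value 31+43+49+33=156
- C+D+F+G: memory 7+10+2+9=28, value 43+42+15+49=149
- C+F+G+H: memory 7+2+9+6=24, value 43+15+49+33=140
Best: 156 rps.

156 rps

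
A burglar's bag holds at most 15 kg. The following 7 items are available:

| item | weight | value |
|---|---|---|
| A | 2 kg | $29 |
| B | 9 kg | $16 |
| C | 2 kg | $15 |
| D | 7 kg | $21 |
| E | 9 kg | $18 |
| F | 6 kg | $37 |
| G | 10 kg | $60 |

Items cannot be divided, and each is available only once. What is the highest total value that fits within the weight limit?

$104

Check high-value combinations within 15 kg:
- A+C+G: weight 2+2+10=14, value 29+15+60=104
- A+G: weight 2+10=12, value 29+60=89
- A+D+F: weight 2+7+6=15, value 29+21+37=87
- A+C+F: weight 2+2+6=10, value 29+15+37=81
- C+G: weight 2+10=12, value 15+60=75
Best: $104.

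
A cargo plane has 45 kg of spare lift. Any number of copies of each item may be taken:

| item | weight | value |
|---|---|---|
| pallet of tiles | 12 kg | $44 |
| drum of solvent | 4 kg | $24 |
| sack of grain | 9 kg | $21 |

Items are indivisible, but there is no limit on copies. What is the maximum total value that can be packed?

$264

Best value-per-unit is drum of solvent at 24/4, and filling with it alone uses weight 11×4=44. No mix of the others beats 11×24 = 264.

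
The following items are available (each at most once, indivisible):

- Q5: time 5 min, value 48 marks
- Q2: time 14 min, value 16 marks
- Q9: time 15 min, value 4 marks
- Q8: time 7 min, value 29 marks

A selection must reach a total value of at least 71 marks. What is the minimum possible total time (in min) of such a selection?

12

Subsets with value ≥ 71, sorted by total time:
- Q5+Q8: time 12, value 77
- Q5+Q2+Q8: time 26, value 93
- Q5+Q9+Q8: time 27, value 81
Minimum time: 12 min.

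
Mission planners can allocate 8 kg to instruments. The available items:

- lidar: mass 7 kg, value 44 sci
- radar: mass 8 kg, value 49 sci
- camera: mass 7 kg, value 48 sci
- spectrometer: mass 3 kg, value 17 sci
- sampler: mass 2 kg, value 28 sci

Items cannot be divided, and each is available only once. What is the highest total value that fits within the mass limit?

Check high-value combinations within 8 kg:
- radar: mass 8, value 49
- camera: mass 7, value 48
- spectrometer+sampler: mass 3+2=5, value 17+28=45
Best: 49 sci.

49 sci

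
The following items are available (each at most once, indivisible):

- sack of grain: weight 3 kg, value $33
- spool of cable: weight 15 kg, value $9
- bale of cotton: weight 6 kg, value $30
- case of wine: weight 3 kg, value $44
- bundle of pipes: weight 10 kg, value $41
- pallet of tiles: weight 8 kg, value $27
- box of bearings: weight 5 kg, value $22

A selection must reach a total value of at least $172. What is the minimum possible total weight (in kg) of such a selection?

Subsets with value ≥ 172, sorted by total weight:
- sack of grain+bale of cotton+case of wine+bundle of pipes+pallet of tiles: weight 30, value 175
- sack of grain+bale of cotton+case of wine+bundle of pipes+pallet of tiles+box of bearings: weight 35, value 197
- sack of grain+spool of cable+bale of cotton+case of wine+bundle of pipes+box of bearings: weight 42, value 179
- sack of grain+spool of cable+case of wine+bundle of pipes+pallet of tiles+box of bearings: weight 44, value 176
Minimum weight: 30 kg.

30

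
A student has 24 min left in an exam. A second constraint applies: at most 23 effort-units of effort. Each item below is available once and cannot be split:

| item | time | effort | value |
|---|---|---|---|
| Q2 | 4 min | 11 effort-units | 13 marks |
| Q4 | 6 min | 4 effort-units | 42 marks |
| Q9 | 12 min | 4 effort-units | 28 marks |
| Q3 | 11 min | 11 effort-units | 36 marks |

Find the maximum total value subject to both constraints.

83 marks

Feasible sets respecting both limits:
- Q2+Q4+Q9: time 22, effort 19, value 83
- Q4+Q3: time 17, effort 15, value 78
- Q4+Q9: time 18, effort 8, value 70
Best: 83 marks.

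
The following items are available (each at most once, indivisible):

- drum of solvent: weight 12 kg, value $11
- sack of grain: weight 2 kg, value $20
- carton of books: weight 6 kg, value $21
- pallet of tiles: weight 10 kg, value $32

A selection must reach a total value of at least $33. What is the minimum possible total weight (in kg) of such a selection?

8

Subsets with value ≥ 33, sorted by total weight:
- sack of grain+carton of books: weight 8, value 41
- sack of grain+pallet of tiles: weight 12, value 52
Minimum weight: 8 kg.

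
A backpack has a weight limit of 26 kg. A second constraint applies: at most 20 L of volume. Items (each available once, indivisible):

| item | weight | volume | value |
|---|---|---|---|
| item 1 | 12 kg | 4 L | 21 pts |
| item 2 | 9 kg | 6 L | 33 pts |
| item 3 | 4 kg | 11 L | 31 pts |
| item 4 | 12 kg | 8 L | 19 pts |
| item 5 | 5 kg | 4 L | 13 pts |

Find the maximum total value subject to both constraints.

67 pts

Feasible sets respecting both limits:
- item 1+item 2+item 5: weight 26, volume 14, value 67
- item 1+item 3+item 5: weight 21, volume 19, value 65
- item 2+item 4+item 5: weight 26, volume 18, value 65
- item 2+item 3: weight 13, volume 17, value 64
Best: 67 pts.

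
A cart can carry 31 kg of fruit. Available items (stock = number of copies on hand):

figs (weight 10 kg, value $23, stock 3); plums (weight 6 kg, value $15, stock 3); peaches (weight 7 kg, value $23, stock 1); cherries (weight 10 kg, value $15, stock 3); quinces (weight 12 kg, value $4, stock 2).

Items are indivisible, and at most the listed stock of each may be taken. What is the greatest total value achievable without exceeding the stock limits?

Best selections within weight 31 and stock limits:
- 1×figs + 2×plums + 1×peaches: weight 29, value 76
- 2×figs + 1×peaches: weight 27, value 69
Best: $76.

$76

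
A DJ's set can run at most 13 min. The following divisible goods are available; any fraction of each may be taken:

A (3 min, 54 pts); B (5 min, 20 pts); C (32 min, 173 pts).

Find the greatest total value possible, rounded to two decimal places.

108.06

Take in order of value per unit:
- A (54/3 per unit): all 3 → value 54, running total 54.00
- C (173/32 per unit): 10 of 32 → value 10×173/32 = 54.0625, running total 108.06
Total 108.06.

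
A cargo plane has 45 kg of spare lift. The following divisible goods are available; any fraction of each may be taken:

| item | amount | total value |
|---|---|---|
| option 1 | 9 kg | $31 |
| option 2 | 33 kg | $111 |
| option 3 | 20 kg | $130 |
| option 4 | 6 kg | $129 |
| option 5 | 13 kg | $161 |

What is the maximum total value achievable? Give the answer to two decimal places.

Take in order of value per unit:
- option 4 (129/6 per unit): all 6 → value 129, running total 129.00
- option 5 (161/13 per unit): all 13 → value 161, running total 290.00
- option 3 (130/20 per unit): all 20 → value 130, running total 420.00
- option 1 (31/9 per unit): 6 of 9 → value 6×31/9 = 20.6667, running total 440.67
Total 440.67.

440.67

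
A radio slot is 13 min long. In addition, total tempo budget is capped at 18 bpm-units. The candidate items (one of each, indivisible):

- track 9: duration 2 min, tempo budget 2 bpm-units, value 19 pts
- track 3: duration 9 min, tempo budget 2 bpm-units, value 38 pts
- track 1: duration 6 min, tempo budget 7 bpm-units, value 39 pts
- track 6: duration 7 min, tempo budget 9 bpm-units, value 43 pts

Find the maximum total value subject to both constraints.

Feasible sets respecting both limits:
- track 1+track 6: duration 13, tempo budget 16, value 82
- track 9+track 6: duration 9, tempo budget 11, value 62
- track 9+track 1: duration 8, tempo budget 9, value 58
Best: 82 pts.

82 pts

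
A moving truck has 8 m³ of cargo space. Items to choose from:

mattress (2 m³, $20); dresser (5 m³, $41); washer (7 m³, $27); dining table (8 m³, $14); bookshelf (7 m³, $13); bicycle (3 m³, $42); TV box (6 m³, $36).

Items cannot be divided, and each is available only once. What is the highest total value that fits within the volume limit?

$83

Check high-value combinations within 8 m³:
- dresser+bicycle: volume 5+3=8, value 41+42=83
- mattress+bicycle: volume 2+3=5, value 20+42=62
- mattress+dresser: volume 2+5=7, value 20+41=61
- mattress+TV box: volume 2+6=8, value 20+36=56
- bicycle: volume 3, value 42
Best: $83.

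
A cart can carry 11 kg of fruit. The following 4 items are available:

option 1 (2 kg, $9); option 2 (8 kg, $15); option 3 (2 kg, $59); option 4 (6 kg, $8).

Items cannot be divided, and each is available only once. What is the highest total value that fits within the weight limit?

$76

Check high-value combinations within 11 kg:
- option 1+option 3+option 4: weight 2+2+6=10, value 9+59+8=76
- option 2+option 3: weight 8+2=10, value 15+59=74
- option 1+option 3: weight 2+2=4, value 9+59=68
Best: $76.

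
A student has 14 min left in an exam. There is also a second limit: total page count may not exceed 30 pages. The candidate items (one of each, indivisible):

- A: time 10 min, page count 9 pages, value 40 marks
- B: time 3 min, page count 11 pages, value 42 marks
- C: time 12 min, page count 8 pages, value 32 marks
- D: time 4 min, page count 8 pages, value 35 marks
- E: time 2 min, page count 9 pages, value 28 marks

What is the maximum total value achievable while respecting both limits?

105 marks

Feasible sets respecting both limits:
- B+D+E: time 9, page count 28, value 105
- A+B: time 13, page count 20, value 82
- B+D: time 7, page count 19, value 77
- A+D: time 14, page count 17, value 75
Best: 105 marks.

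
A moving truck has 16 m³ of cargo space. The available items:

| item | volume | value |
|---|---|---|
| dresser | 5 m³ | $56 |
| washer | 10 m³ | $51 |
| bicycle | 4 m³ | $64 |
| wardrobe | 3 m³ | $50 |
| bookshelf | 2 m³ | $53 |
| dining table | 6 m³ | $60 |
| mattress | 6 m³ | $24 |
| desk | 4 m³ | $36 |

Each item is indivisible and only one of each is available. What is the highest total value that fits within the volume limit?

$227

Check high-value combinations within 16 m³:
- bicycle+wardrobe+bookshelf+dining table: volume 4+3+2+6=15, value 64+50+53+60=227
- dresser+bicycle+wardrobe+bookshelf: volume 5+4+3+2=14, value 56+64+50+53=223
- dresser+wardrobe+bookshelf+dining table: volume 5+3+2+6=16, value 56+50+53+60=219
Best: $227.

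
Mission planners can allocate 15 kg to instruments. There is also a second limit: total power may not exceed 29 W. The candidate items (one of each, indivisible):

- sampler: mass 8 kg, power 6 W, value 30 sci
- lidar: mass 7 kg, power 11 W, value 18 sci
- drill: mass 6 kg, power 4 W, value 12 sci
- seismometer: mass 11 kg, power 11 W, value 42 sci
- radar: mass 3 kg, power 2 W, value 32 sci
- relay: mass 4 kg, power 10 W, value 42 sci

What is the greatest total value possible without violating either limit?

104 sci

Feasible sets respecting both limits:
- sampler+radar+relay: mass 15, power 18, value 104
- lidar+radar+relay: mass 14, power 23, value 92
- drill+radar+relay: mass 13, power 16, value 86
- seismometer+relay: mass 15, power 21, value 84
Best: 104 sci.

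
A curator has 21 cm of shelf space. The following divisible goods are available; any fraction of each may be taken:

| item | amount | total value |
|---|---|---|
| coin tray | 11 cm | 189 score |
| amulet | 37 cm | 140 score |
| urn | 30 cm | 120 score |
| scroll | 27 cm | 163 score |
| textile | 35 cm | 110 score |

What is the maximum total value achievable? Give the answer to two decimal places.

Take in order of value per unit:
- coin tray (189/11 per unit): all 11 → value 189, running total 189.00
- scroll (163/27 per unit): 10 of 27 → value 10×163/27 = 60.3704, running total 249.37
Total 249.37.

249.37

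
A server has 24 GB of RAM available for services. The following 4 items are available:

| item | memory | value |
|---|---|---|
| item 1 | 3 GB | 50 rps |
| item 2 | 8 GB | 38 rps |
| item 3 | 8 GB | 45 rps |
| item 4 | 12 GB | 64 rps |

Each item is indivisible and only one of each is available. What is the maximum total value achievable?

159 rps

This is a 0/1 knapsack; check combinations near the capacity.
- item 1+item 3+item 4: memory 3+8+12=23, value 50+45+64=159
- item 1+item 2+item 4: memory 3+8+12=23, value 50+38+64=152
- item 1+item 2+item 3: memory 3+8+8=19, value 50+38+45=133
- item 1+item 4: memory 3+12=15, value 50+64=114
Best: 159 rps.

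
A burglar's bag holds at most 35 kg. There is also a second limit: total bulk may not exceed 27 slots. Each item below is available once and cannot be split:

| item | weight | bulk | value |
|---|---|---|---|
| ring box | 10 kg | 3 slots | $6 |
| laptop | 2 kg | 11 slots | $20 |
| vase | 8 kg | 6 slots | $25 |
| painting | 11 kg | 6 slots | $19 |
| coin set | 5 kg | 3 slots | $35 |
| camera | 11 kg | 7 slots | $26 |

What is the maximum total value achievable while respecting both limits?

$106

Feasible sets respecting both limits:
- laptop+vase+coin set+camera: weight 26, bulk 27, value 106
- vase+painting+coin set+camera: weight 35, bulk 22, value 105
- laptop+painting+coin set+camera: weight 29, bulk 27, value 100
Best: $106.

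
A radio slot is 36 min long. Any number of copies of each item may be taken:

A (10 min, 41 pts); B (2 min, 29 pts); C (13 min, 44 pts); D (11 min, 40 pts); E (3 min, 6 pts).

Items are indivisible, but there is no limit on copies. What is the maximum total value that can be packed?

Best value-per-unit is B at 29/2, and filling with it alone uses duration 18×2=36. No mix of the others beats 18×29 = 522.

522 pts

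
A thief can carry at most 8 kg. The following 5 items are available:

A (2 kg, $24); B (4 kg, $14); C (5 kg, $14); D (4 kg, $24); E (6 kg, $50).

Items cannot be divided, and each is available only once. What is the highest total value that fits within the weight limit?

$74

Check high-value combinations within 8 kg:
- A+E: weight 2+6=8, value 24+50=74
- E: weight 6, value 50
- A+D: weight 2+4=6, value 24+24=48
Best: $74.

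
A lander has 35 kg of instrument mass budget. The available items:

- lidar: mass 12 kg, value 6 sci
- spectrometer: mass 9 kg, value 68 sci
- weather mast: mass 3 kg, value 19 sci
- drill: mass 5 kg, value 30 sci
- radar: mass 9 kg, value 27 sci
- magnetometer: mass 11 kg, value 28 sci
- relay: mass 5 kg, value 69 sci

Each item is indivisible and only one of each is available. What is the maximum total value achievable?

This is a 0/1 knapsack; check combinations near the capacity.
- spectrometer+weather mast+drill+magnetometer+relay: mass 9+3+5+11+5=33, value 68+19+30+28+69=214
- spectrometer+weather mast+drill+radar+relay: mass 9+3+5+9+5=31, value 68+19+30+27+69=213
- spectrometer+drill+magnetometer+relay: mass 9+5+11+5=30, value 68+30+28+69=195
Best: 214 sci.

214 sci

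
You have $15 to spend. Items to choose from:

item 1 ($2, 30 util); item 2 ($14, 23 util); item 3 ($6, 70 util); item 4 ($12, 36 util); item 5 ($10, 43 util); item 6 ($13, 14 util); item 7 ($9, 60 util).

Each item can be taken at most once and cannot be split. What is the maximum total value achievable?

130 util

Check high-value combinations within $15:
- item 3+item 7: cost 6+9=15, value 70+60=130
- item 1+item 3: cost 2+6=8, value 30+70=100
- item 1+item 7: cost 2+9=11, value 30+60=90
- item 1+item 5: cost 2+10=12, value 30+43=73
Best: 130 util.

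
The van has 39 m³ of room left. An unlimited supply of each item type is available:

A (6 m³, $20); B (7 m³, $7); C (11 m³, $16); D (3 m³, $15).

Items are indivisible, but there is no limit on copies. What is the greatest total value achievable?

Best value-per-unit is D at 15/3, and filling with it alone uses volume 13×3=39. No mix of the others beats 13×15 = 195.

$195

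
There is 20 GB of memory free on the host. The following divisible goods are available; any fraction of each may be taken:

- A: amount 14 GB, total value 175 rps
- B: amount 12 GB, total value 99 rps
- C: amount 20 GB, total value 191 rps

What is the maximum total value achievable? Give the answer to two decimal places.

Take in order of value per unit:
- A (175/14 per unit): all 14 → value 175, running total 175.00
- C (191/20 per unit): 6 of 20 → value 6×191/20 = 57.3000, running total 232.30
Total 232.30.

232.30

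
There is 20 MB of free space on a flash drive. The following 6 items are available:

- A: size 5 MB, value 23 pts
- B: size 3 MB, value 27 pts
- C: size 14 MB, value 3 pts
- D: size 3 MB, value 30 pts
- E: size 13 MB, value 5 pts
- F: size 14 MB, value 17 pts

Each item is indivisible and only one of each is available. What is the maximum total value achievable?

80 pts

Check high-value combinations within 20 MB:
- A+B+D: size 5+3+3=11, value 23+27+30=80
- B+D+F: size 3+3+14=20, value 27+30+17=74
- B+D+E: size 3+3+13=19, value 27+30+5=62
Best: 80 pts.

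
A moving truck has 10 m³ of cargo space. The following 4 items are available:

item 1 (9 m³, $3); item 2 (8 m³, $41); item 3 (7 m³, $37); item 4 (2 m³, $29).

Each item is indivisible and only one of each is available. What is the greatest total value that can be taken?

Check high-value combinations within 10 m³:
- item 2+item 4: volume 8+2=10, value 41+29=70
- item 3+item 4: volume 7+2=9, value 37+29=66
- item 2: volume 8, value 41
- item 3: volume 7, value 37
Best: $70.

$70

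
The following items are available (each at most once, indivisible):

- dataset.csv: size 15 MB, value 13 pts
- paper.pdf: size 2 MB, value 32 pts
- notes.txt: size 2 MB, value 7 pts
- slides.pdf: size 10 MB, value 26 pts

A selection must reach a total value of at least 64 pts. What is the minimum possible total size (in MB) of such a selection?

14

Subsets with value ≥ 64, sorted by total size:
- paper.pdf+notes.txt+slides.pdf: size 14, value 65
- dataset.csv+paper.pdf+slides.pdf: size 27, value 71
- dataset.csv+paper.pdf+notes.txt+slides.pdf: size 29, value 78
Minimum size: 14 MB.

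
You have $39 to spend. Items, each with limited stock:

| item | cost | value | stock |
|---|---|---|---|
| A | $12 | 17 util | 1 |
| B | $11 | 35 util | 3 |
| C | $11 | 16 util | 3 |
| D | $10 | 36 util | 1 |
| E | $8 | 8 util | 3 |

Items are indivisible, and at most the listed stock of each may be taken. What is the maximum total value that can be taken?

Top feasible selections:
- 2×B + 1×D: cost 32, value 106
- 3×B: cost 33, value 105
Best: 106 util.

106 util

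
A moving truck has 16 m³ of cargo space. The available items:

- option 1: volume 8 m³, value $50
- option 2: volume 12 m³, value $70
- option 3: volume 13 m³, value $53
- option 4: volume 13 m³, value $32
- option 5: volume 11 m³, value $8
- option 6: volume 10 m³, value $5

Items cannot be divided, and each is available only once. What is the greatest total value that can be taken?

Check high-value combinations within 16 m³:
- option 2: volume 12, value 70
- option 3: volume 13, value 53
- option 1: volume 8, value 50
- option 4: volume 13, value 32
Best: $70.

$70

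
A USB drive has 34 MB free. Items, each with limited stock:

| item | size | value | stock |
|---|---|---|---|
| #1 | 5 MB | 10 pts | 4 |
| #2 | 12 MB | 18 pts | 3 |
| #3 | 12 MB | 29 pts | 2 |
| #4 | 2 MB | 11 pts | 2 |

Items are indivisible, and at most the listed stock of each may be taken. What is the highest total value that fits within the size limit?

90 pts

Best selections within size 34 and stock limits:
- 1×#1 + 2×#3 + 2×#4: size 33, value 90
- 3×#1 + 1×#3 + 2×#4: size 31, value 81
- 2×#3 + 2×#4: size 28, value 80
Best: 90 pts.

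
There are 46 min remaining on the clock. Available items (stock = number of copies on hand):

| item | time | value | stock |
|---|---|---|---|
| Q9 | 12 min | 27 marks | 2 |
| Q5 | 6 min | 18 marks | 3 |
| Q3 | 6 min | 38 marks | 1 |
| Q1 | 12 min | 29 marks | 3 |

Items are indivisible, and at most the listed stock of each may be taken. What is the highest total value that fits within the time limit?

Top feasible selections:
- 2×Q5 + 1×Q3 + 2×Q1: time 42, value 132
- 1×Q9 + 2×Q5 + 1×Q3 + 1×Q1: time 42, value 130
Best: 132 marks.

132 marks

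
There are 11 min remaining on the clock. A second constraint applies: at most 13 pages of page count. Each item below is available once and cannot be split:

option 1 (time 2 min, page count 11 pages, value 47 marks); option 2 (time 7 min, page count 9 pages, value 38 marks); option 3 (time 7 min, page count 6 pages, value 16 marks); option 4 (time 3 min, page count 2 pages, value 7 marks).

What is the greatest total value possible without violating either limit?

54 marks

Feasible sets respecting both limits:
- option 1+option 4: time 5, page count 13, value 54
- option 1: time 2, page count 11, value 47
- option 2+option 4: time 10, page count 11, value 45
Best: 54 marks.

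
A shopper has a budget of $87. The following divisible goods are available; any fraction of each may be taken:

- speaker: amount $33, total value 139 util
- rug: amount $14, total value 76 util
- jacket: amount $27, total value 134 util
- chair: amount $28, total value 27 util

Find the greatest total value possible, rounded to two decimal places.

Take in order of value per unit:
- rug (76/14 per unit): all 14 → value 76, running total 76.00
- jacket (134/27 per unit): all 27 → value 134, running total 210.00
- speaker (139/33 per unit): all 33 → value 139, running total 349.00
- chair (27/28 per unit): 13 of 28 → value 13×27/28 = 12.5357, running total 361.54
Total 361.54.

361.54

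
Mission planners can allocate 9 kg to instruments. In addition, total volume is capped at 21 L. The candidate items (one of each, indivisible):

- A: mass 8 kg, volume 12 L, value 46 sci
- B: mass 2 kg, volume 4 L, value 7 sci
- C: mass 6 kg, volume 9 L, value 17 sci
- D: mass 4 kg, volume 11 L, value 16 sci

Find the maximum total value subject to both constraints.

46 sci

Feasible sets respecting both limits:
- A: mass 8, volume 12, value 46
- B+C: mass 8, volume 13, value 24
- B+D: mass 6, volume 15, value 23
- C: mass 6, volume 9, value 17
Best: 46 sci.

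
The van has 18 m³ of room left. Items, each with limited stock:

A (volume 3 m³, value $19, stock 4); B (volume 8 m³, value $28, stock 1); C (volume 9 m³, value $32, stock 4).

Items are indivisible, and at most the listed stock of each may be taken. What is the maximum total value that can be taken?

$89

Top feasible selections:
- 3×A + 1×C: volume 18, value 89
- 3×A + 1×B: volume 17, value 85
- 4×A: volume 12, value 76
- 2×A + 1×C: volume 15, value 70
Best: $89.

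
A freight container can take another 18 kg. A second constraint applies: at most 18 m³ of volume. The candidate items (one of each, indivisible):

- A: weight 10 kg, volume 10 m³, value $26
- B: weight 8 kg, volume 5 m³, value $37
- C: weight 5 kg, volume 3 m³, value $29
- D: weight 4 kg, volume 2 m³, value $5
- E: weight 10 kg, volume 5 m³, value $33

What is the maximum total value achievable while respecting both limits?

Feasible sets respecting both limits:
- B+C+D: weight 17, volume 10, value 71
- B+E: weight 18, volume 10, value 70
- B+C: weight 13, volume 8, value 66
Best: $71.

$71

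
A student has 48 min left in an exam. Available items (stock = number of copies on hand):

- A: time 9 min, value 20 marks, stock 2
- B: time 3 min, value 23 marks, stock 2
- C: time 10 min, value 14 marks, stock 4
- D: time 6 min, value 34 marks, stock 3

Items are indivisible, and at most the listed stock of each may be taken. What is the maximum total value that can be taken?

188 marks

Best selections within time 48 and stock limits:
- 2×A + 2×B + 3×D: time 42, value 188
- 1×A + 2×B + 1×C + 3×D: time 43, value 182
Best: 188 marks.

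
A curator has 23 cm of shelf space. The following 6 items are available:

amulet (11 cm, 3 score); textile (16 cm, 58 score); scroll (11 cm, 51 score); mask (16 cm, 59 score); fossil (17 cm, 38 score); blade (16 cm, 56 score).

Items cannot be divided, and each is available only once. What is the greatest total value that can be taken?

59 score

Check high-value combinations within 23 cm:
- mask: length 16, value 59
- textile: length 16, value 58
- blade: length 16, value 56
- amulet+scroll: length 11+11=22, value 3+51=54
- scroll: length 11, value 51
Best: 59 score.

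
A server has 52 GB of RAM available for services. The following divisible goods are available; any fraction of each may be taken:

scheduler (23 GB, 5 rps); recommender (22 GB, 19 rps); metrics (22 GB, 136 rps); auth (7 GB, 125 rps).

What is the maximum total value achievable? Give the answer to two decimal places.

Take in order of value per unit:
- auth (125/7 per unit): all 7 → value 125, running total 125.00
- metrics (136/22 per unit): all 22 → value 136, running total 261.00
- recommender (19/22 per unit): all 22 → value 19, running total 280.00
- scheduler (5/23 per unit): 1 of 23 → value 1×5/23 = 0.2174, running total 280.22
Total 280.22.

280.22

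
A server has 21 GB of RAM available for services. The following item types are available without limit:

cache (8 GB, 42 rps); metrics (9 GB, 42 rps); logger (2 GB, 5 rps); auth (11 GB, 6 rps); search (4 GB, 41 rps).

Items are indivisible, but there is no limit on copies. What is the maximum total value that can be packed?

205 rps

Best value-per-unit is search at 41/4, and filling with it alone uses memory 5×4=20. No mix of the others beats 5×41 = 205.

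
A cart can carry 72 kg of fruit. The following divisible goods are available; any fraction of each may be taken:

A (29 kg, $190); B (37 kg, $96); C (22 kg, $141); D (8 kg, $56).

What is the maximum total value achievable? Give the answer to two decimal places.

Take in order of value per unit:
- D (56/8 per unit): all 8 → value 56, running total 56.00
- A (190/29 per unit): all 29 → value 190, running total 246.00
- C (141/22 per unit): all 22 → value 141, running total 387.00
- B (96/37 per unit): 13 of 37 → value 13×96/37 = 33.7297, running total 420.73
Total 420.73.

420.73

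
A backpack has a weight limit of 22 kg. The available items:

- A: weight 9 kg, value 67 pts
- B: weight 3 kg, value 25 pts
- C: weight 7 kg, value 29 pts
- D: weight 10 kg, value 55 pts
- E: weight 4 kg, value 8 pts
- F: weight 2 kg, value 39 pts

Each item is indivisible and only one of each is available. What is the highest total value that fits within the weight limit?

Check high-value combinations within 22 kg:
- A+D+F: weight 9+10+2=21, value 67+55+39=161
- A+B+C+F: weight 9+3+7+2=21, value 67+25+29+39=160
- B+C+D+F: weight 3+7+10+2=22, value 25+29+55+39=148
- A+B+D: weight 9+3+10=22, value 67+25+55=147
Best: 161 pts.

161 pts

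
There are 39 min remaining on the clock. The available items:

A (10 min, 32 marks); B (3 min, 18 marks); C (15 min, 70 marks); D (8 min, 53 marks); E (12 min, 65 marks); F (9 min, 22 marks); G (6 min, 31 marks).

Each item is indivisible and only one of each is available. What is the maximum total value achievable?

206 marks

Check high-value combinations within 39 min:
- B+C+D+E: time 3+15+8+12=38, value 18+70+53+65=206
- A+B+D+E+G: time 10+3+8+12+6=39, value 32+18+53+65+31=199
- B+D+E+F+G: time 3+8+12+9+6=38, value 18+53+65+22+31=189
- C+D+E: time 15+8+12=35, value 70+53+65=188
Best: 206 marks.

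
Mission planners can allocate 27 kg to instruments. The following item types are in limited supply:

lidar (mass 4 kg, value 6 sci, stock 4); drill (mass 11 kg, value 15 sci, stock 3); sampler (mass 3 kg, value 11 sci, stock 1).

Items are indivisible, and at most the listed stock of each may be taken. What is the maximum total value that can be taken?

44 sci

Top feasible selections:
- 3×lidar + 1×drill + 1×sampler: mass 26, value 44
- 2×drill + 1×sampler: mass 25, value 41
- 4×lidar + 1×drill: mass 27, value 39
- 2×lidar + 1×drill + 1×sampler: mass 22, value 38
Best: 44 sci.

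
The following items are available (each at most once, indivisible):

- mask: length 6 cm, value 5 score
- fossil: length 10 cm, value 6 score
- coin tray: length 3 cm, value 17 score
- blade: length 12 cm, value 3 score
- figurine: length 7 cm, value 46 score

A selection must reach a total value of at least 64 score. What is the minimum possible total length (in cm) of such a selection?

16

Subsets with value ≥ 64, sorted by total length:
- mask+coin tray+figurine: length 16, value 68
- fossil+coin tray+figurine: length 20, value 69
- coin tray+blade+figurine: length 22, value 66
Minimum length: 16 cm.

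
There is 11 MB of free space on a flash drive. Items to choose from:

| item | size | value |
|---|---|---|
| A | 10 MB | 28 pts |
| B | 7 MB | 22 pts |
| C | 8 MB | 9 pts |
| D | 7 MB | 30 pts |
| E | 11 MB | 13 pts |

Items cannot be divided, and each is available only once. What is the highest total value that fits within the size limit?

Check high-value combinations within 11 MB:
- D: size 7, value 30
- A: size 10, value 28
- B: size 7, value 22
- E: size 11, value 13
Best: 30 pts.

30 pts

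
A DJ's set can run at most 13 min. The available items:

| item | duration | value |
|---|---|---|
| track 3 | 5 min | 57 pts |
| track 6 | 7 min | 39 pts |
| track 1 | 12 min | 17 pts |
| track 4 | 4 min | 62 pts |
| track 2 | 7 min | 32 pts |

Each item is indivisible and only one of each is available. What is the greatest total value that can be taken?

Check high-value combinations within 13 min:
- track 3+track 4: duration 5+4=9, value 57+62=119
- track 6+track 4: duration 7+4=11, value 39+62=101
- track 3+track 6: duration 5+7=12, value 57+39=96
- track 4+track 2: duration 4+7=11, value 62+32=94
Best: 119 pts.

119 pts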